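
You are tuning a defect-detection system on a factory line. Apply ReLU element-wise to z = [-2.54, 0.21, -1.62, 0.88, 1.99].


ReLU(-2.54) = max(0, -2.54) = 0.0
ReLU(0.21) = max(0, 0.21) = 0.21
ReLU(-1.62) = max(0, -1.62) = 0.0
ReLU(0.88) = max(0, 0.88) = 0.88
ReLU(1.99) = max(0, 1.99) = 1.99
result = [0.0, 0.21, 0.0, 0.88, 1.99]

[0.0, 0.21, 0.0, 0.88, 1.99]


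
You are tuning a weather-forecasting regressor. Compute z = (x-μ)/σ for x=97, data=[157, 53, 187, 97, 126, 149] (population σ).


μ = 128.1667, σ = 43.4987
z = (97 - 128.1667)/43.4987 = -0.7165

-0.7165


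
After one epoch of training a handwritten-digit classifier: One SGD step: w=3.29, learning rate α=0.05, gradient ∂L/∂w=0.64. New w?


w_new = w - α·∇
= 3.29 - 0.05·0.64
= 3.29 - 0.032
= 3.258

3.258


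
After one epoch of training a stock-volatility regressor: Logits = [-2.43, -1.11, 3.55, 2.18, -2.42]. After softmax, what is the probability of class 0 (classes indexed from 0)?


Exponentials: e^-2.43=0.088, e^-1.11=0.3296, e^3.55=34.8133, e^2.18=8.8463, e^-2.42=0.0889
Sum = 44.1661
Softmax = [0.002, 0.0075, 0.7882, 0.2003, 0.002]
p[0] = 0.088/44.1661 = 0.002

0.002


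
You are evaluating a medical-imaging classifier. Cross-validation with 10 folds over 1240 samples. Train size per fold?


Fold size = 1240/10 = 124
Training per fold = 1240 - 124 = 1116

1116


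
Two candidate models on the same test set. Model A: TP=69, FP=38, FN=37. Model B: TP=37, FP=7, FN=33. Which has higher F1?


Model A: P=69/107=0.6449, R=69/106=0.6509, F1=2PR/(P+R)=2TP/(2TP+FP+FN)=138/213=0.6479
Model B: P=37/44=0.8409, R=37/70=0.5286, F1=2PR/(P+R)=2TP/(2TP+FP+FN)=74/114=0.6491
0.6479 < 0.6491 → Model B

Model B


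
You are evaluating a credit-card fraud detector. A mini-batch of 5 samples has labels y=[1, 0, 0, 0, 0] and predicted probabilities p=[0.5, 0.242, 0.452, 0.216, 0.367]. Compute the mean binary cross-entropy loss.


L[0] = -ln(0.5) = 0.6931
L[1] = -ln(1-0.242) = -ln(0.758) = 0.2771
L[2] = -ln(1-0.452) = -ln(0.548) = 0.6015
L[3] = -ln(1-0.216) = -ln(0.784) = 0.2433
L[4] = -ln(1-0.367) = -ln(0.633) = 0.4573
mean = (0.6931 + 0.2771 + 0.6015 + 0.2433 + 0.4573)/5 = 0.4545

0.4545


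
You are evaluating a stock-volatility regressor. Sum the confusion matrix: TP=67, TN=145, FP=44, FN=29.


Total = TP + TN + FP + FN
= 67 + 145 + 44 + 29
= 285
(Predicted positive: 111, predicted negative: 174)

285


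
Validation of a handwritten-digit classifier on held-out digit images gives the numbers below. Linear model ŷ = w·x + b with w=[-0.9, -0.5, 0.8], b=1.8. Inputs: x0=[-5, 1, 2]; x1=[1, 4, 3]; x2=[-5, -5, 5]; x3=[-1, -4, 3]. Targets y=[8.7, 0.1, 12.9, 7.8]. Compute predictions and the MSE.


ŷ0 = (-0.9)·(-5) + (-0.5)·(1) + (0.8)·(2) + 1.8 = 7.4
ŷ1 = (-0.9)·(1) + (-0.5)·(4) + (0.8)·(3) + 1.8 = 1.3
ŷ2 = (-0.9)·(-5) + (-0.5)·(-5) + (0.8)·(5) + 1.8 = 12.8
ŷ3 = (-0.9)·(-1) + (-0.5)·(-4) + (0.8)·(3) + 1.8 = 7.1
errors² = [1.69, 1.44, 0.01, 0.49]
MSE = 3.6300/4 = 0.9075

0.9075


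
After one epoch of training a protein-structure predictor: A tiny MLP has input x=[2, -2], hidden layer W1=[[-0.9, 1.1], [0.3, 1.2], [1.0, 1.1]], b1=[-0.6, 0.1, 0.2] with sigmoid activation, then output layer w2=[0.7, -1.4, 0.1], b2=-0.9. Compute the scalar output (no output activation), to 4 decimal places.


z1[0] = (-0.9)·(2) + (1.1)·(-2) - 0.6 = -4.6
z1[1] = (0.3)·(2) + (1.2)·(-2) + 0.1 = -1.7
z1[2] = (1.0)·(2) + (1.1)·(-2) + 0.2 = 0.0
h = sigmoid(z1) = [0.01, 0.1545, 0.5]
output = (0.7)·(0.01) + (-1.4)·(0.1545) + (0.1)·(0.5) - 0.9 = -1.0593

-1.0593


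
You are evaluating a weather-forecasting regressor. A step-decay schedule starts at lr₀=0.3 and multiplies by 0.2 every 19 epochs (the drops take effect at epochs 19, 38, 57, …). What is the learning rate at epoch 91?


n_drops = ⌊91/19⌋ = 4
lr = 0.3·0.2^4 = 0.3·0.0016 = 0.00048

0.00048


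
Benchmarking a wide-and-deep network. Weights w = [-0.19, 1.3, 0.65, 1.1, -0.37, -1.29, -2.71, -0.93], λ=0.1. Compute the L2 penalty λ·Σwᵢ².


‖w‖₂² = (-0.19)² + (1.3)² + (0.65)² + (1.1)² + (-0.37)² + (-1.29)² + (-2.71)² + (-0.93)²
     = 0.0361 + 1.69 + 0.4225 + 1.21 + 0.1369 + 1.6641 + 7.3441 + 0.8649
     = 13.3686
λ·‖w‖₂² = 0.1·13.3686 = 1.33686

1.33686


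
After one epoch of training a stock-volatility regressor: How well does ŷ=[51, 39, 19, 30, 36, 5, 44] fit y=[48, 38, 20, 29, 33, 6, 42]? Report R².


ȳ = 30.8571
SS_res = Σ(y-ŷ)² = 26
SS_tot = Σ(y-ȳ)² = 1212.86
R² = 1 - SS_res/SS_tot = 1 - 0.0214 = 0.9786

0.9786


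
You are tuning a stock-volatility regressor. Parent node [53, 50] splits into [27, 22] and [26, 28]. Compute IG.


Parent = [53, 50], H_parent = 0.9994
H_left = 0.9925 (n=49), H_right = 0.999 (n=54)
H_children = (49/103)·0.9925 + (54/103)·0.999 = 0.9959
IG = 0.9994 - 0.9959 = 0.0035

0.0035


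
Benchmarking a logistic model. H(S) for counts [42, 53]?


Probabilities: [42/95, 53/95] ≈ [0.4421, 0.5579]
H = -((42/95)·log₂(42/95) + (53/95)·log₂(53/95))
  = 0.9903 bits

0.9903 bits


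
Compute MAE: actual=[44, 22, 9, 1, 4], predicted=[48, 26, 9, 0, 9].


Absolute errors: |44-48|=4, |22-26|=4, |9-9|=0, |1-0|=1, |4-9|=5
Sum = 14
MAE = 14/5 = 14/5

14/5


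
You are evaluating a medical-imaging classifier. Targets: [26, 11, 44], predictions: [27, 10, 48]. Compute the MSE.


Squared errors: (26-27)²=1, (11-10)²=1, (44-48)²=16
Sum = 18
MSE = 18/3 = 6

6


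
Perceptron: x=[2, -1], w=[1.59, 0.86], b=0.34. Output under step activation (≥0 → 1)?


z = (2)·(1.59) + (-1)·(0.86) + 0.34
  = 2.66
step(z) = 1 (z≥0)

1


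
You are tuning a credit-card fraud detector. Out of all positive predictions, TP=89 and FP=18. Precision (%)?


Precision = TP/(TP+FP)
= 89/(89+18)
= 89/107 = 83.18%

83.18%


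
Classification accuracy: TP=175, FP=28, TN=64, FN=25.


Accuracy = (TP+TN)/(TP+TN+FP+FN)
= (175+64)/(292)
= 239/292 = 81.85%

81.85%


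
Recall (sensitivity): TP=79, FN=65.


Recall = TP/(TP+FN)
= 79/(79+65)
= 79/144 = 54.86%

54.86%


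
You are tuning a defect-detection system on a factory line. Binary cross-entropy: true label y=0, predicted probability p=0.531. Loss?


BCE = -[y·ln(p) + (1-y)·ln(1-p)]
= -0 - 1·ln(1-0.531)
= -ln(0.469) = 0.7572

0.7572


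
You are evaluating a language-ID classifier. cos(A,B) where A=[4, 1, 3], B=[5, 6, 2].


A·B = 4·5 + 1·6 + 3·2 = 32
‖A‖ = √26 = 5.099, ‖B‖ = √65 = 8.0623
cos = 32/(√26·√65) = 32/√1690 = 0.7784

0.7784


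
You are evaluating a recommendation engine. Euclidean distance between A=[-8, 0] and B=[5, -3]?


d = √((-8-5)² + (0+ 3)²)
  = √(169 + 9)
  = √178 = 13.3417

13.3417


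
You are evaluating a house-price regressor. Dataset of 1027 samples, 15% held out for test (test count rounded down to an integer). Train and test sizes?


Test = ⌊1027·15/100⌋ = 154
Train = 1027 - 154 = 873

Train: 873, Test: 154


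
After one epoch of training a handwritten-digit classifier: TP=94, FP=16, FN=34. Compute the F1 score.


Precision = 94/110 = 0.8545
Recall = 94/128 = 0.7344
F1 = 2·P·R/(P+R) = 2·TP/(2·TP+FP+FN) = 188/(188+16+34) = 188/238 = 0.7899

0.7899


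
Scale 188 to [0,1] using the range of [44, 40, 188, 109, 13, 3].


min=3, max=188
(188-3)/(188-3) = 185/185 = 1.0

1.0


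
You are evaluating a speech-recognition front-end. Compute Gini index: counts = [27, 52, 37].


Probabilities: [27/116, 52/116, 37/116] ≈ [0.2328, 0.4483, 0.319]
Σpᵢ² = (729 + 2704 + 1369)/116² = 4802/13456
Gini = 1 - Σpᵢ² = 1 - 4802/13456 = 0.6431

0.6431


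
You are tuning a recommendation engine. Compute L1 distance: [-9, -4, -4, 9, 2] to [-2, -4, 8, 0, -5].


d = |-9+ 2| + |-4+ 4| + |-4-8| + |9-0| + |2+ 5|
  = 7 + 0 + 12 + 9 + 7
  = 35

35


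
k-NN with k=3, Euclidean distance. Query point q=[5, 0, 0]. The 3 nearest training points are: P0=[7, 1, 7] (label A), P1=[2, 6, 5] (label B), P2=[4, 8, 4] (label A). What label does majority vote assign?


d(q,P0) = 7.3485  (label A)
d(q,P1) = 8.3666  (label B)
d(q,P2) = 9.0  (label A)
Votes: A=2, B=1
Majority → A

A


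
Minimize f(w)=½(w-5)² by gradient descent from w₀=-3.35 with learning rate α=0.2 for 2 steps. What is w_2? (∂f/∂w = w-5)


step 1: grad = -3.35-5 = -8.35; w = -3.35 - 0.2·(-8.35) = -1.68
step 2: grad = -1.68-5 = -6.68; w = -1.68 - 0.2·(-6.68) = -0.344

-0.344


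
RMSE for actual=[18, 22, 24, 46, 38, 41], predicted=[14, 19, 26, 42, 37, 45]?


MSE = 62/6 = 10.3333
RMSE = √(62/6) = 3.2146

3.2146


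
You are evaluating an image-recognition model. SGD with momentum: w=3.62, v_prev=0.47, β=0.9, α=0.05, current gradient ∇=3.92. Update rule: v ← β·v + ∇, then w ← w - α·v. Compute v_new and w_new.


v_new = 0.9·0.47 + 3.92 = 0.423 + 3.92 = 4.343
w_new = 3.62 - 0.05·4.343 = 3.62 - 0.21715 = 3.40285

v_new=4.343, w_new=3.40285


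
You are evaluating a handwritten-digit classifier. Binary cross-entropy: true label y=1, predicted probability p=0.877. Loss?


BCE = -[y·ln(p) + (1-y)·ln(1-p)]
= -1·ln(0.877) - 0
= -ln(0.877) = 0.1312

0.1312


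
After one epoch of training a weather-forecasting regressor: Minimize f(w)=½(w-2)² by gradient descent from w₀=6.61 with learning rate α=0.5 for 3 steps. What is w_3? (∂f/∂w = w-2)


step 1: grad = 6.61-2 = 4.61; w = 6.61 - 0.5·(4.61) = 4.305
step 2: grad = 4.305-2 = 2.305; w = 4.305 - 0.5·(2.305) = 3.1525
step 3: grad = 3.1525-2 = 1.1525; w = 3.1525 - 0.5·(1.1525) = 2.57625

2.57625


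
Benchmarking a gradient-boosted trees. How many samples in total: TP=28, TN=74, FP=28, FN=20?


Total = TP + TN + FP + FN
= 28 + 74 + 28 + 20
= 150
(Predicted positive: 56, predicted negative: 94)

150


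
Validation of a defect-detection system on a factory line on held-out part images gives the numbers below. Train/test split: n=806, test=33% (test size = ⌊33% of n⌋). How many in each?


Test = ⌊806·33/100⌋ = 265
Train = 806 - 265 = 541

Train: 541, Test: 265


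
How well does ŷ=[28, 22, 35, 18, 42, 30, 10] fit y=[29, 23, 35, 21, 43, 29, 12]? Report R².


ȳ = 27.4286
SS_res = Σ(y-ŷ)² = 17
SS_tot = Σ(y-ȳ)² = 603.71
R² = 1 - SS_res/SS_tot = 1 - 0.0282 = 0.9718

0.9718


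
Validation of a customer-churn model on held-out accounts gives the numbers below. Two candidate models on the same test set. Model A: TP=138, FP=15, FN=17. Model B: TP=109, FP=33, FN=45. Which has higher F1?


Model A: P=138/153=0.902, R=138/155=0.8903, F1=2PR/(P+R)=2TP/(2TP+FP+FN)=276/308=0.8961
Model B: P=109/142=0.7676, R=109/154=0.7078, F1=2PR/(P+R)=2TP/(2TP+FP+FN)=218/296=0.7365
0.8961 > 0.7365 → Model A

Model A


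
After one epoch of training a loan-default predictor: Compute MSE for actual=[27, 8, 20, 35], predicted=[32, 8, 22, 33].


Squared errors: (27-32)²=25, (8-8)²=0, (20-22)²=4, (35-33)²=4
Sum = 33
MSE = 33/4 = 33/4

33/4


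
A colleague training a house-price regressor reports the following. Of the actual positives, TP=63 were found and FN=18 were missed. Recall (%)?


Recall = TP/(TP+FN)
= 63/(63+18)
= 63/81 = 77.78%

77.78%


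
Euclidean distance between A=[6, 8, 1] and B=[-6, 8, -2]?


d = √((6+ 6)² + (8-8)² + (1+ 2)²)
  = √(144 + 0 + 9)
  = √153 = 12.3693

12.3693


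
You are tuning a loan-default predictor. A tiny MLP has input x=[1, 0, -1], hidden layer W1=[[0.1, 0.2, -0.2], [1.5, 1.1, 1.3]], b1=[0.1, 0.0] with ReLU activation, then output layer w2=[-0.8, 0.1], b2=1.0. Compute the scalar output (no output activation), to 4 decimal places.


z1[0] = (0.1)·(1) + (0.2)·(0) + (-0.2)·(-1) + 0.1 = 0.4
z1[1] = (1.5)·(1) + (1.1)·(0) + (1.3)·(-1) + 0.0 = 0.2
h = ReLU(z1) = [0.4, 0.2]
output = (-0.8)·(0.4) + (0.1)·(0.2) + 1.0 = 0.7

0.7


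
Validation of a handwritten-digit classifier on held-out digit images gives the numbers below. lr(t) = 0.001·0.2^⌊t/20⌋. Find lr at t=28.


n_drops = ⌊28/20⌋ = 1
lr = 0.001·0.2^1 = 0.001·0.2 = 0.0002

0.0002


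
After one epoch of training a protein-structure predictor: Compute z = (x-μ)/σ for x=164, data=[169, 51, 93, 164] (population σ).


μ = 119.25, σ = 49.5599
z = (164 - 119.25)/49.5599 = 0.9029

0.9029


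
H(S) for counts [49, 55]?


Probabilities: [49/104, 55/104] ≈ [0.4712, 0.5288]
H = -((49/104)·log₂(49/104) + (55/104)·log₂(55/104))
  = 0.9976 bits

0.9976 bits


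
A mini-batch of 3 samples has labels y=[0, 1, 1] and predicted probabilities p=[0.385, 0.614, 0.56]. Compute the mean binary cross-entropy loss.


L[0] = -ln(1-0.385) = -ln(0.615) = 0.4861
L[1] = -ln(0.614) = 0.4878
L[2] = -ln(0.56) = 0.5798
mean = (0.4861 + 0.4878 + 0.5798)/3 = 0.5179

0.5179


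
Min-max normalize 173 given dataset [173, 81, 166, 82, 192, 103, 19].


min=19, max=192
(173-19)/(192-19) = 154/173 = 0.8902

0.8902


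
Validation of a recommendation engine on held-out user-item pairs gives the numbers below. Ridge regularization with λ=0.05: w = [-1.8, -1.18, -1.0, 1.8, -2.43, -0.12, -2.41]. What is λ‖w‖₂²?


‖w‖₂² = (-1.8)² + (-1.18)² + (-1.0)² + (1.8)² + (-2.43)² + (-0.12)² + (-2.41)²
     = 3.24 + 1.3924 + 1 + 3.24 + 5.9049 + 0.0144 + 5.8081
     = 20.5998
λ·‖w‖₂² = 0.05·20.5998 = 1.02999

1.02999


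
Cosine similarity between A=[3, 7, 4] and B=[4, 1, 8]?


A·B = 3·4 + 7·1 + 4·8 = 51
‖A‖ = √74 = 8.6023, ‖B‖ = √81 = 9
cos = 51/(√74·√81) = 51/√5994 = 0.6587

0.6587


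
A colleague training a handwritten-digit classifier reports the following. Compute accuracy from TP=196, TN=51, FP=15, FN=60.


Accuracy = (TP+TN)/(TP+TN+FP+FN)
= (196+51)/(322)
= 247/322 = 76.71%

76.71%


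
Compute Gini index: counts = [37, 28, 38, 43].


Probabilities: [37/146, 28/146, 38/146, 43/146] ≈ [0.2534, 0.1918, 0.2603, 0.2945]
Σpᵢ² = (1369 + 784 + 1444 + 1849)/146² = 5446/21316
Gini = 1 - Σpᵢ² = 1 - 5446/21316 = 0.7445

0.7445


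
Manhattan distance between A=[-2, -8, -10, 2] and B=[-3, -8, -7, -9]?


d = |-2+ 3| + |-8+ 8| + |-10+ 7| + |2+ 9|
  = 1 + 0 + 3 + 11
  = 15

15


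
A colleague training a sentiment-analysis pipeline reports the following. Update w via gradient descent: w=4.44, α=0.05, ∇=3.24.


w_new = w - α·∇
= 4.44 - 0.05·3.24
= 4.44 - 0.162
= 4.278

4.278


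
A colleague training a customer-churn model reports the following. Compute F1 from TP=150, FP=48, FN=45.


Precision = 150/198 = 0.7576
Recall = 150/195 = 0.7692
F1 = 2·P·R/(P+R) = 2·TP/(2·TP+FP+FN) = 300/(300+48+45) = 300/393 = 0.7634

0.7634


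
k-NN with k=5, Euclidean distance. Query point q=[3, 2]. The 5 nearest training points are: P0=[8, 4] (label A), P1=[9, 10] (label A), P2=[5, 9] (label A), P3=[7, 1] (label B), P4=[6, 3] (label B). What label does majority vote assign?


d(q,P0) = 5.3852  (label A)
d(q,P1) = 10.0  (label A)
d(q,P2) = 7.2801  (label A)
d(q,P3) = 4.1231  (label B)
d(q,P4) = 3.1623  (label B)
Votes: A=3, B=2
Majority → A

A


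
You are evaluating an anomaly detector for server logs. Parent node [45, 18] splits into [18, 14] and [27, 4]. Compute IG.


Parent = [45, 18], H_parent = 0.8631
H_left = 0.9887 (n=32), H_right = 0.5548 (n=31)
H_children = (32/63)·0.9887 + (31/63)·0.5548 = 0.7752
IG = 0.8631 - 0.7752 = 0.0879

0.0879


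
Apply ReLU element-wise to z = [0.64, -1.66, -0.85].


ReLU(0.64) = max(0, 0.64) = 0.64
ReLU(-1.66) = max(0, -1.66) = 0.0
ReLU(-0.85) = max(0, -0.85) = 0.0
result = [0.64, 0.0, 0.0]

[0.64, 0.0, 0.0]


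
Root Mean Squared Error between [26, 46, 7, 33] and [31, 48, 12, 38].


MSE = 79/4 = 19.75
RMSE = √(79/4) = 4.4441

4.4441


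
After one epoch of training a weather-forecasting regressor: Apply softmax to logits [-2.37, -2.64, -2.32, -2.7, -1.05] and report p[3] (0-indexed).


Exponentials: e^-2.37=0.0935, e^-2.64=0.0714, e^-2.32=0.0983, e^-2.7=0.0672, e^-1.05=0.3499
Sum = 0.6803
Softmax = [0.1374, 0.1049, 0.1445, 0.0988, 0.5144]
p[3] = 0.0672/0.6803 = 0.0988

0.0988


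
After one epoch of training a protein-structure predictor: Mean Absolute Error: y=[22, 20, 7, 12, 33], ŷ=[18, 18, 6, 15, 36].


Absolute errors: |22-18|=4, |20-18|=2, |7-6|=1, |12-15|=3, |33-36|=3
Sum = 13
MAE = 13/5 = 13/5

13/5


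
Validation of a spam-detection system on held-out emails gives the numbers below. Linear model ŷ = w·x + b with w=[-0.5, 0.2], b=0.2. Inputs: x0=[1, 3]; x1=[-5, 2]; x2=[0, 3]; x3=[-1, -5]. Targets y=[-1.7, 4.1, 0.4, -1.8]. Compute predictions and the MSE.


ŷ0 = (-0.5)·(1) + (0.2)·(3) + 0.2 = 0.3
ŷ1 = (-0.5)·(-5) + (0.2)·(2) + 0.2 = 3.1
ŷ2 = (-0.5)·(0) + (0.2)·(3) + 0.2 = 0.8
ŷ3 = (-0.5)·(-1) + (0.2)·(-5) + 0.2 = -0.3
errors² = [4.0, 1.0, 0.16, 2.25]
MSE = 7.4100/4 = 1.8525

1.8525


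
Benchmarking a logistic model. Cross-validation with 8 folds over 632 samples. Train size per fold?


Fold size = 632/8 = 79
Training per fold = 632 - 79 = 553

553


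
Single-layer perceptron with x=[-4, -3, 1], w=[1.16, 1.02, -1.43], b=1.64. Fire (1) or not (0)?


z = (-4)·(1.16) + (-3)·(1.02) + (1)·(-1.43) + 1.64
  = -7.49
step(z) = 0 (z<0)

0


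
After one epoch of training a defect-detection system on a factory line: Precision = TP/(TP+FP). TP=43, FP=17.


Precision = TP/(TP+FP)
= 43/(43+17)
= 43/60 = 71.67%

71.67%


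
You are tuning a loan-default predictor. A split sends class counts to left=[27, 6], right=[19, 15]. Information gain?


Parent = [46, 21], H_parent = 0.8971
H_left = 0.684 (n=33), H_right = 0.99 (n=34)
H_children = (33/67)·0.684 + (34/67)·0.99 = 0.8393
IG = 0.8971 - 0.8393 = 0.0578

0.0578


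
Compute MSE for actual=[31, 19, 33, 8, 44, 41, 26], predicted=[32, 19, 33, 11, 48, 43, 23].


Squared errors: (31-32)²=1, (19-19)²=0, (33-33)²=0, (8-11)²=9, (44-48)²=16, (41-43)²=4, (26-23)²=9
Sum = 39
MSE = 39/7 = 39/7

39/7


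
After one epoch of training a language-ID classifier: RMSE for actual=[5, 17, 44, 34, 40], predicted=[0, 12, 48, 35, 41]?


MSE = 68/5 = 13.6
RMSE = √(68/5) = 3.6878

3.6878


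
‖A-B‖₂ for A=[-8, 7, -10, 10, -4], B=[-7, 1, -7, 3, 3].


d = √((-8+ 7)² + (7-1)² + (-10+ 7)² + (10-3)² + (-4-3)²)
  = √(1 + 36 + 9 + 49 + 49)
  = √144 = 12.0

12.0


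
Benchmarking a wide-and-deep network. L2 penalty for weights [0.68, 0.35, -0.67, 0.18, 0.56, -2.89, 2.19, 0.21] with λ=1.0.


‖w‖₂² = (0.68)² + (0.35)² + (-0.67)² + (0.18)² + (0.56)² + (-2.89)² + (2.19)² + (0.21)²
     = 0.4624 + 0.1225 + 0.4489 + 0.0324 + 0.3136 + 8.3521 + 4.7961 + 0.0441
     = 14.5721
λ·‖w‖₂² = 1.0·14.5721 = 14.5721

14.5721


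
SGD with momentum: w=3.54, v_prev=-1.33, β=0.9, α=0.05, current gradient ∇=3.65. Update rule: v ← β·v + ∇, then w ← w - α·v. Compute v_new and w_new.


v_new = 0.9·-1.33 + 3.65 = -1.197 + 3.65 = 2.453
w_new = 3.54 - 0.05·2.453 = 3.54 - 0.12265 = 3.41735

v_new=2.453, w_new=3.41735


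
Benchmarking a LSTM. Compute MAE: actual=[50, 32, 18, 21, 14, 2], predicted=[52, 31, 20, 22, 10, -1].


Absolute errors: |50-52|=2, |32-31|=1, |18-20|=2, |21-22|=1, |14-10|=4, |2+ 1|=3
Sum = 13
MAE = 13/6 = 13/6

13/6


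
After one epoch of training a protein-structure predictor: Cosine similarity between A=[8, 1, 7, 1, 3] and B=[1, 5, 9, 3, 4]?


A·B = 8·1 + 1·5 + 7·9 + 1·3 + 3·4 = 91
‖A‖ = √124 = 11.1355, ‖B‖ = √132 = 11.4891
cos = 91/(√124·√132) = 91/√16368 = 0.7113

0.7113


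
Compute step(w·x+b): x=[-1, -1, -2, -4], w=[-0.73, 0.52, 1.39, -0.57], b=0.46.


z = (-1)·(-0.73) + (-1)·(0.52) + (-2)·(1.39) + (-4)·(-0.57) + 0.46
  = 0.17
step(z) = 1 (z≥0)

1


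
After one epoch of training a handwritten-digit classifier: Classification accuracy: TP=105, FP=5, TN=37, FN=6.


Accuracy = (TP+TN)/(TP+TN+FP+FN)
= (105+37)/(153)
= 142/153 = 92.81%

92.81%


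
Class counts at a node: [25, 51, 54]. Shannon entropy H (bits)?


Probabilities: [25/130, 51/130, 54/130] ≈ [0.1923, 0.3923, 0.4154]
H = -((25/130)·log₂(25/130) + (51/130)·log₂(51/130) + (54/130)·log₂(54/130))
  = 1.5135 bits

1.5135 bits


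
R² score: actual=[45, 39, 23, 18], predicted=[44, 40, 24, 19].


ȳ = 31.25
SS_res = Σ(y-ŷ)² = 4
SS_tot = Σ(y-ȳ)² = 492.75
R² = 1 - SS_res/SS_tot = 1 - 0.0081 = 0.9919

0.9919


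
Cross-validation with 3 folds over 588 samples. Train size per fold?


Fold size = 588/3 = 196
Training per fold = 588 - 196 = 392

392


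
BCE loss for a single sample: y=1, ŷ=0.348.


BCE = -[y·ln(p) + (1-y)·ln(1-p)]
= -1·ln(0.348) - 0
= -ln(0.348) = 1.0556

1.0556


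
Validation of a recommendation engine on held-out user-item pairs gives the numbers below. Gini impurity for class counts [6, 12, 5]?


Probabilities: [6/23, 12/23, 5/23] ≈ [0.2609, 0.5217, 0.2174]
Σpᵢ² = (36 + 144 + 25)/23² = 205/529
Gini = 1 - Σpᵢ² = 1 - 205/529 = 0.6125

0.6125


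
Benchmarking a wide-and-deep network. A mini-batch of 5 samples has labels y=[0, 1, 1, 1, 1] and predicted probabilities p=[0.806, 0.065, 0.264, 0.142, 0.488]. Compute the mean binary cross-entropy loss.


L[0] = -ln(1-0.806) = -ln(0.194) = 1.6399
L[1] = -ln(0.065) = 2.7334
L[2] = -ln(0.264) = 1.3318
L[3] = -ln(0.142) = 1.9519
L[4] = -ln(0.488) = 0.7174
mean = (1.6399 + 2.7334 + 1.3318 + 1.9519 + 0.7174)/5 = 1.6749

1.6749


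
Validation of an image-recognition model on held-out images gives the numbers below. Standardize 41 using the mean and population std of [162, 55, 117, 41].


μ = 93.75, σ = 48.6897
z = (41 - 93.75)/48.6897 = -1.0834

-1.0834


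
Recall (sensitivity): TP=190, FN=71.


Recall = TP/(TP+FN)
= 190/(190+71)
= 190/261 = 72.8%

72.8%


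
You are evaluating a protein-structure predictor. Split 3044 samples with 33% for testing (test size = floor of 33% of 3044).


Test = ⌊3044·33/100⌋ = 1004
Train = 3044 - 1004 = 2040

Train: 2040, Test: 1004


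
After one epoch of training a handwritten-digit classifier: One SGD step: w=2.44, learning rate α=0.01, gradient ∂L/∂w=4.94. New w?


w_new = w - α·∇
= 2.44 - 0.01·4.94
= 2.44 - 0.0494
= 2.3906

2.3906


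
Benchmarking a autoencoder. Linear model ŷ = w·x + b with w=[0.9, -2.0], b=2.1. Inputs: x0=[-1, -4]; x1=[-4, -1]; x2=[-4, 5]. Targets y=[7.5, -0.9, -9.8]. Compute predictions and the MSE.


ŷ0 = (0.9)·(-1) + (-2.0)·(-4) + 2.1 = 9.2
ŷ1 = (0.9)·(-4) + (-2.0)·(-1) + 2.1 = 0.5
ŷ2 = (0.9)·(-4) + (-2.0)·(5) + 2.1 = -11.5
errors² = [2.89, 1.96, 2.89]
MSE = 7.7400/3 = 2.58

2.58


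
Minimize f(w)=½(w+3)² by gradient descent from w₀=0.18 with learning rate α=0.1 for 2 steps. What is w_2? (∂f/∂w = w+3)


step 1: grad = 0.18+3 = 3.18; w = 0.18 - 0.1·(3.18) = -0.138
step 2: grad = -0.138+3 = 2.862; w = -0.138 - 0.1·(2.862) = -0.4242

-0.4242


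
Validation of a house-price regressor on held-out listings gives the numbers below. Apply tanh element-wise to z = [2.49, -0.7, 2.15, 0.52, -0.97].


tanh(2.49) = 0.9863
tanh(-0.7) = -0.6044
tanh(2.15) = 0.9732
tanh(0.52) = 0.4777
tanh(-0.97) = -0.7487
result = [0.9863, -0.6044, 0.9732, 0.4777, -0.7487]

[0.9863, -0.6044, 0.9732, 0.4777, -0.7487]


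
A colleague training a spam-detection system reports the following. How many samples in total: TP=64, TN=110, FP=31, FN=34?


Total = TP + TN + FP + FN
= 64 + 110 + 31 + 34
= 239
(Predicted positive: 95, predicted negative: 144)

239


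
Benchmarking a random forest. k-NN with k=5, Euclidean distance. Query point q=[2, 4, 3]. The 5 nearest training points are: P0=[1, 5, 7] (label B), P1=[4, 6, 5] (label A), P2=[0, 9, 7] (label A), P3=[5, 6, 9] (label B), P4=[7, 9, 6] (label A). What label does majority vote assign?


d(q,P0) = 4.2426  (label B)
d(q,P1) = 3.4641  (label A)
d(q,P2) = 6.7082  (label A)
d(q,P3) = 7.0  (label B)
d(q,P4) = 7.6811  (label A)
Votes: A=3, B=2
Majority → A

A


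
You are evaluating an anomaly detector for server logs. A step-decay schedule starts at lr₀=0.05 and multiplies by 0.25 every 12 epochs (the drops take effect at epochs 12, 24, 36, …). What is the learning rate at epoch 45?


n_drops = ⌊45/12⌋ = 3
lr = 0.05·0.25^3 = 0.05·0.015625 = 0.00078125

0.00078125


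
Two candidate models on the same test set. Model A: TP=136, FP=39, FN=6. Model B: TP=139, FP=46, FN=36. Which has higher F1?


Model A: P=136/175=0.7771, R=136/142=0.9577, F1=2PR/(P+R)=2TP/(2TP+FP+FN)=272/317=0.858
Model B: P=139/185=0.7514, R=139/175=0.7943, F1=2PR/(P+R)=2TP/(2TP+FP+FN)=278/360=0.7722
0.858 > 0.7722 → Model A

Model A


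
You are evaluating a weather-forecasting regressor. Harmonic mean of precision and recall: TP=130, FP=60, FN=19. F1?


Precision = 130/190 = 0.6842
Recall = 130/149 = 0.8725
F1 = 2·P·R/(P+R) = 2·TP/(2·TP+FP+FN) = 260/(260+60+19) = 260/339 = 0.767

0.767


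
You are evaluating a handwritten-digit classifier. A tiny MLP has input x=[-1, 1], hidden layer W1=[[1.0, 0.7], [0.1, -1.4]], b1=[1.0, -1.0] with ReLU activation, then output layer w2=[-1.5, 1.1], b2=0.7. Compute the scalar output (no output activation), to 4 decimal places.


z1[0] = (1.0)·(-1) + (0.7)·(1) + 1.0 = 0.7
z1[1] = (0.1)·(-1) + (-1.4)·(1) - 1.0 = -2.5
h = ReLU(z1) = [0.7, 0.0]
output = (-1.5)·(0.7) + (1.1)·(0.0) + 0.7 = -0.35

-0.35


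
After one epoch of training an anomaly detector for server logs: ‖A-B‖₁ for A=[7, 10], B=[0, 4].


d = |7-0| + |10-4|
  = 7 + 6
  = 13

13


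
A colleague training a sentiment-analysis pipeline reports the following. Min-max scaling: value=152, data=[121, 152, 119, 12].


min=12, max=152
(152-12)/(152-12) = 140/140 = 1.0

1.0


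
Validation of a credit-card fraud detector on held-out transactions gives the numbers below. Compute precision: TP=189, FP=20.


Precision = TP/(TP+FP)
= 189/(189+20)
= 189/209 = 90.43%

90.43%


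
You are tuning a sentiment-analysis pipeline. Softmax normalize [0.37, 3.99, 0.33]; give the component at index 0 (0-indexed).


Exponentials: e^0.37=1.4477, e^3.99=54.0549, e^0.33=1.391
Sum = 56.8936
Softmax = [0.0254, 0.9501, 0.0244]
p[0] = 1.4477/56.8936 = 0.0254

0.0254


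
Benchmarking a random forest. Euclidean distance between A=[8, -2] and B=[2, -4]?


d = √((8-2)² + (-2+ 4)²)
  = √(36 + 4)
  = √40 = 6.3246

6.3246


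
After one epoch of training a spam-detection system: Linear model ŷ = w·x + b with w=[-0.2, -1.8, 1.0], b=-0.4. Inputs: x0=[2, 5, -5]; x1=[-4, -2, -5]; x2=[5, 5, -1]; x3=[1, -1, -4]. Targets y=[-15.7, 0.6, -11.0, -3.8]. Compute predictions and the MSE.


ŷ0 = (-0.2)·(2) + (-1.8)·(5) + (1.0)·(-5) - 0.4 = -14.8
ŷ1 = (-0.2)·(-4) + (-1.8)·(-2) + (1.0)·(-5) - 0.4 = -1.0
ŷ2 = (-0.2)·(5) + (-1.8)·(5) + (1.0)·(-1) - 0.4 = -11.4
ŷ3 = (-0.2)·(1) + (-1.8)·(-1) + (1.0)·(-4) - 0.4 = -2.8
errors² = [0.81, 2.56, 0.16, 1.0]
MSE = 4.5300/4 = 1.1325

1.1325


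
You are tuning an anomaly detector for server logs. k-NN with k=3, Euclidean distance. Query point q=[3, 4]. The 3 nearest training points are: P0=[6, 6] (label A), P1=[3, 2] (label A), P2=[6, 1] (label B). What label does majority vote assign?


d(q,P0) = 3.6056  (label A)
d(q,P1) = 2.0  (label A)
d(q,P2) = 4.2426  (label B)
Votes: A=2, B=1
Majority → A

A


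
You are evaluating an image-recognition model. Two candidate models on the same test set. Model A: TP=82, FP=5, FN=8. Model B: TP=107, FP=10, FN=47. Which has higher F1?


Model A: P=82/87=0.9425, R=82/90=0.9111, F1=2PR/(P+R)=2TP/(2TP+FP+FN)=164/177=0.9266
Model B: P=107/117=0.9145, R=107/154=0.6948, F1=2PR/(P+R)=2TP/(2TP+FP+FN)=214/271=0.7897
0.9266 > 0.7897 → Model A

Model A


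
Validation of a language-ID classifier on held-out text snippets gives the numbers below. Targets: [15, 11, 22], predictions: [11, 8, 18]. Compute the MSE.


Squared errors: (15-11)²=16, (11-8)²=9, (22-18)²=16
Sum = 41
MSE = 41/3 = 41/3

41/3


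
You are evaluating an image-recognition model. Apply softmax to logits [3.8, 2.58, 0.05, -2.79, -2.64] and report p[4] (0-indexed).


Exponentials: e^3.8=44.7012, e^2.58=13.1971, e^0.05=1.0513, e^-2.79=0.0614, e^-2.64=0.0714
Sum = 59.0824
Softmax = [0.7566, 0.2234, 0.0178, 0.001, 0.0012]
p[4] = 0.0714/59.0824 = 0.0012

0.0012


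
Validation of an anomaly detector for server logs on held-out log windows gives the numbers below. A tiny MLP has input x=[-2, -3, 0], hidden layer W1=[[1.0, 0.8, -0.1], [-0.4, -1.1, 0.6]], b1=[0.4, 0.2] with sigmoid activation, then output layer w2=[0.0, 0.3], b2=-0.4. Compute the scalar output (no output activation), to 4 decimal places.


z1[0] = (1.0)·(-2) + (0.8)·(-3) + (-0.1)·(0) + 0.4 = -4.0
z1[1] = (-0.4)·(-2) + (-1.1)·(-3) + (0.6)·(0) + 0.2 = 4.3
h = sigmoid(z1) = [0.018, 0.9866]
output = (0.0)·(0.018) + (0.3)·(0.9866) - 0.4 = -0.104

-0.104


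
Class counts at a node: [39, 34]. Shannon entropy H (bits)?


Probabilities: [39/73, 34/73] ≈ [0.5342, 0.4658]
H = -((39/73)·log₂(39/73) + (34/73)·log₂(34/73))
  = 0.9966 bits

0.9966 bits


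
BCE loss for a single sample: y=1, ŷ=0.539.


BCE = -[y·ln(p) + (1-y)·ln(1-p)]
= -1·ln(0.539) - 0
= -ln(0.539) = 0.618

0.618


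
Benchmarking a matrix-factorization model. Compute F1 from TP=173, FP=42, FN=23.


Precision = 173/215 = 0.8047
Recall = 173/196 = 0.8827
F1 = 2·P·R/(P+R) = 2·TP/(2·TP+FP+FN) = 346/(346+42+23) = 346/411 = 0.8418

0.8418


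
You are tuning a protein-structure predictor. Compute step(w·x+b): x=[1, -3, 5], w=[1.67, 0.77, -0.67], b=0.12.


z = (1)·(1.67) + (-3)·(0.77) + (5)·(-0.67) + 0.12
  = -3.87
step(z) = 0 (z<0)

0


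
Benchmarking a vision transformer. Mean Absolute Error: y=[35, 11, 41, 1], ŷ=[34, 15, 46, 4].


Absolute errors: |35-34|=1, |11-15|=4, |41-46|=5, |1-4|=3
Sum = 13
MAE = 13/4 = 13/4

13/4


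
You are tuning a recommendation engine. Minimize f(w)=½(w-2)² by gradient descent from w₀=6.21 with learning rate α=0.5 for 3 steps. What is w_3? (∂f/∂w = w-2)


step 1: grad = 6.21-2 = 4.21; w = 6.21 - 0.5·(4.21) = 4.105
step 2: grad = 4.105-2 = 2.105; w = 4.105 - 0.5·(2.105) = 3.0525
step 3: grad = 3.0525-2 = 1.0525; w = 3.0525 - 0.5·(1.0525) = 2.52625

2.52625


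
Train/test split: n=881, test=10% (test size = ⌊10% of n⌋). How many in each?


Test = ⌊881·10/100⌋ = 88
Train = 881 - 88 = 793

Train: 793, Test: 88


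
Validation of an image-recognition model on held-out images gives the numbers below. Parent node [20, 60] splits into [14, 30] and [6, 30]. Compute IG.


Parent = [20, 60], H_parent = 0.8113
H_left = 0.9024 (n=44), H_right = 0.65 (n=36)
H_children = (44/80)·0.9024 + (36/80)·0.65 = 0.7888
IG = 0.8113 - 0.7888 = 0.0225

0.0225


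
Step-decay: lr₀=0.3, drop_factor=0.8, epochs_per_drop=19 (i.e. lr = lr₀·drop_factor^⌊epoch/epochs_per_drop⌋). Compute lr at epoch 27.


n_drops = ⌊27/19⌋ = 1
lr = 0.3·0.8^1 = 0.3·0.8 = 0.24

0.24


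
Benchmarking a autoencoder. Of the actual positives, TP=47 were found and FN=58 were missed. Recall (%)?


Recall = TP/(TP+FN)
= 47/(47+58)
= 47/105 = 44.76%

44.76%


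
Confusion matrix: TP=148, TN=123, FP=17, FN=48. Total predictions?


Total = TP + TN + FP + FN
= 148 + 123 + 17 + 48
= 336
(Predicted positive: 165, predicted negative: 171)

336


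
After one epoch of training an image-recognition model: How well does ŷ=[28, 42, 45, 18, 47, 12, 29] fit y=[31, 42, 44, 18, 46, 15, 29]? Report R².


ȳ = 32.1429
SS_res = Σ(y-ŷ)² = 20
SS_tot = Σ(y-ȳ)² = 934.86
R² = 1 - SS_res/SS_tot = 1 - 0.0214 = 0.9786

0.9786


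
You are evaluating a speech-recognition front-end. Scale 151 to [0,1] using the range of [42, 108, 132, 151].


min=42, max=151
(151-42)/(151-42) = 109/109 = 1.0

1.0


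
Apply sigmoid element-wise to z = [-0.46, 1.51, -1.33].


σ(-0.46) = 1/(1+e^0.46) = 0.387
σ(1.51) = 1/(1+e^-1.51) = 0.8191
σ(-1.33) = 1/(1+e^1.33) = 0.2092
result = [0.387, 0.8191, 0.2092]

[0.387, 0.8191, 0.2092]


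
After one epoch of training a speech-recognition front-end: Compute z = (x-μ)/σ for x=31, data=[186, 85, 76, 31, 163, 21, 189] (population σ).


μ = 107.2857, σ = 66.2435
z = (31 - 107.2857)/66.2435 = -1.1516

-1.1516


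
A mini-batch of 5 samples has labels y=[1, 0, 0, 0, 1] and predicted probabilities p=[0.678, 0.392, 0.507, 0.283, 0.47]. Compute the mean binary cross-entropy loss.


L[0] = -ln(0.678) = 0.3886
L[1] = -ln(1-0.392) = -ln(0.608) = 0.4976
L[2] = -ln(1-0.507) = -ln(0.493) = 0.7072
L[3] = -ln(1-0.283) = -ln(0.717) = 0.3327
L[4] = -ln(0.47) = 0.755
mean = (0.3886 + 0.4976 + 0.7072 + 0.3327 + 0.755)/5 = 0.5362

0.5362


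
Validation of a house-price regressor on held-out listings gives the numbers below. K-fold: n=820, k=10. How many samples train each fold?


Fold size = 820/10 = 82
Training per fold = 820 - 82 = 738

738


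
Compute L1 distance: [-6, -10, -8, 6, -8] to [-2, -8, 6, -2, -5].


d = |-6+ 2| + |-10+ 8| + |-8-6| + |6+ 2| + |-8+ 5|
  = 4 + 2 + 14 + 8 + 3
  = 31

31


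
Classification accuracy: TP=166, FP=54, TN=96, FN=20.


Accuracy = (TP+TN)/(TP+TN+FP+FN)
= (166+96)/(336)
= 262/336 = 77.98%

77.98%


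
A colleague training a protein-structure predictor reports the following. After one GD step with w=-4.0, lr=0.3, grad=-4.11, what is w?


w_new = w - α·∇
= -4.0 - 0.3·-4.11
= -4.0 + 1.233
= -2.767

-2.767


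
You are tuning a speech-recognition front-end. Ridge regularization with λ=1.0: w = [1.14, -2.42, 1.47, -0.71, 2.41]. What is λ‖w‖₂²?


‖w‖₂² = (1.14)² + (-2.42)² + (1.47)² + (-0.71)² + (2.41)²
     = 1.2996 + 5.8564 + 2.1609 + 0.5041 + 5.8081
     = 15.6291
λ·‖w‖₂² = 1.0·15.6291 = 15.6291

15.6291


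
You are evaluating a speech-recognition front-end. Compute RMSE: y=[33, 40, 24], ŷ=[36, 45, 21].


MSE = 43/3 = 14.3333
RMSE = √(43/3) = 3.7859

3.7859


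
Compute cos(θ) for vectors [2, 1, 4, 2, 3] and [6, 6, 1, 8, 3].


A·B = 2·6 + 1·6 + 4·1 + 2·8 + 3·3 = 47
‖A‖ = √34 = 5.831, ‖B‖ = √146 = 12.083
cos = 47/(√34·√146) = 47/√4964 = 0.6671

0.6671


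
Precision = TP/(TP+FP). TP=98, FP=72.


Precision = TP/(TP+FP)
= 98/(98+72)
= 98/170 = 57.65%

57.65%


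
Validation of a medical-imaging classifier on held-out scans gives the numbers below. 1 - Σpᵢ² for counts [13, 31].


Probabilities: [13/44, 31/44] ≈ [0.2955, 0.7045]
Σpᵢ² = (169 + 961)/44² = 1130/1936
Gini = 1 - Σpᵢ² = 1 - 1130/1936 = 0.4163

0.4163


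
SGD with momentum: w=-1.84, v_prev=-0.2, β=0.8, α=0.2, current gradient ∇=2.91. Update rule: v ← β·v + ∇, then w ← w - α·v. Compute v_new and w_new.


v_new = 0.8·-0.2 + 2.91 = -0.16 + 2.91 = 2.75
w_new = -1.84 - 0.2·2.75 = -1.84 - 0.55 = -2.39

v_new=2.75, w_new=-2.39


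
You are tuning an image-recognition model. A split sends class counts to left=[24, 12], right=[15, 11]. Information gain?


Parent = [39, 23], H_parent = 0.9514
H_left = 0.9183 (n=36), H_right = 0.9829 (n=26)
H_children = (36/62)·0.9183 + (26/62)·0.9829 = 0.9454
IG = 0.9514 - 0.9454 = 0.006

0.006


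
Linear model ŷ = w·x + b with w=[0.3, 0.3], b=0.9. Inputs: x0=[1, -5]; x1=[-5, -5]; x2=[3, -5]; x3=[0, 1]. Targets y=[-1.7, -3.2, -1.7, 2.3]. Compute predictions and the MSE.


ŷ0 = (0.3)·(1) + (0.3)·(-5) + 0.9 = -0.3
ŷ1 = (0.3)·(-5) + (0.3)·(-5) + 0.9 = -2.1
ŷ2 = (0.3)·(3) + (0.3)·(-5) + 0.9 = 0.3
ŷ3 = (0.3)·(0) + (0.3)·(1) + 0.9 = 1.2
errors² = [1.96, 1.21, 4.0, 1.21]
MSE = 8.3800/4 = 2.095

2.095


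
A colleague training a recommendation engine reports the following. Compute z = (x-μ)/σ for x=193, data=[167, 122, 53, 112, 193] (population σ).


μ = 129.4, σ = 48.2767
z = (193 - 129.4)/48.2767 = 1.3174

1.3174


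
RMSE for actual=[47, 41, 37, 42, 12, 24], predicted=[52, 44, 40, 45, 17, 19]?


MSE = 102/6 = 17
RMSE = √(102/6) = 4.1231

4.1231


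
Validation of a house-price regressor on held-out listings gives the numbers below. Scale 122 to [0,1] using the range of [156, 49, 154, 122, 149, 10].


min=10, max=156
(122-10)/(156-10) = 112/146 = 0.7671

0.7671


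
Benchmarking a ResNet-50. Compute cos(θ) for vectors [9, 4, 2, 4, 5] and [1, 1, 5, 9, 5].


A·B = 9·1 + 4·1 + 2·5 + 4·9 + 5·5 = 84
‖A‖ = √142 = 11.9164, ‖B‖ = √133 = 11.5326
cos = 84/(√142·√133) = 84/√18886 = 0.6112

0.6112


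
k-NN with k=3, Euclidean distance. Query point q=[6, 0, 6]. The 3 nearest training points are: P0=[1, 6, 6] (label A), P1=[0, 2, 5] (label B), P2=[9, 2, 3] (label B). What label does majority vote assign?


d(q,P0) = 7.8102  (label A)
d(q,P1) = 6.4031  (label B)
d(q,P2) = 4.6904  (label B)
Votes: A=1, B=2
Majority → B

B


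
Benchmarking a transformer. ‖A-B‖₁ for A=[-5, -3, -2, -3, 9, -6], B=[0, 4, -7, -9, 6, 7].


d = |-5-0| + |-3-4| + |-2+ 7| + |-3+ 9| + |9-6| + |-6-7|
  = 5 + 7 + 5 + 6 + 3 + 13
  = 39

39


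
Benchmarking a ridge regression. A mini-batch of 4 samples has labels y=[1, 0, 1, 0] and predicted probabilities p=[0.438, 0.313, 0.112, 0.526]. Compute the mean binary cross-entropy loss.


L[0] = -ln(0.438) = 0.8255
L[1] = -ln(1-0.313) = -ln(0.687) = 0.3754
L[2] = -ln(0.112) = 2.1893
L[3] = -ln(1-0.526) = -ln(0.474) = 0.7465
mean = (0.8255 + 0.3754 + 2.1893 + 0.7465)/4 = 1.0342

1.0342


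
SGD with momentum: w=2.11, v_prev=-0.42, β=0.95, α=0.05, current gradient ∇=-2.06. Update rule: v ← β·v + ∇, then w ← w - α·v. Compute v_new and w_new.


v_new = 0.95·-0.42 - 2.06 = -0.399 - 2.06 = -2.459
w_new = 2.11 - 0.05·-2.459 = 2.11 + 0.12295 = 2.23295

v_new=-2.459, w_new=2.23295


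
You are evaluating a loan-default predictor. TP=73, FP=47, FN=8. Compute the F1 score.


Precision = 73/120 = 0.6083
Recall = 73/81 = 0.9012
F1 = 2·P·R/(P+R) = 2·TP/(2·TP+FP+FN) = 146/(146+47+8) = 146/201 = 0.7264

0.7264


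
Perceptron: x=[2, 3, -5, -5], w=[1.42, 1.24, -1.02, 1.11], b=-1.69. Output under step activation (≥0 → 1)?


z = (2)·(1.42) + (3)·(1.24) + (-5)·(-1.02) + (-5)·(1.11) - 1.69
  = 4.42
step(z) = 1 (z≥0)

1


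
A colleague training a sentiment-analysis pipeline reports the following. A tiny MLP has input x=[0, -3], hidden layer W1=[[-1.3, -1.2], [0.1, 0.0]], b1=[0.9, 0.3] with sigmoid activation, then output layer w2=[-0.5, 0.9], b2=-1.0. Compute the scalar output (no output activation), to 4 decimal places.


z1[0] = (-1.3)·(0) + (-1.2)·(-3) + 0.9 = 4.5
z1[1] = (0.1)·(0) + (0.0)·(-3) + 0.3 = 0.3
h = sigmoid(z1) = [0.989, 0.5744]
output = (-0.5)·(0.989) + (0.9)·(0.5744) - 1.0 = -0.9775

-0.9775


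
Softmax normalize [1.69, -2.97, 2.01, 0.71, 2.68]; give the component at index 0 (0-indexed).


Exponentials: e^1.69=5.4195, e^-2.97=0.0513, e^2.01=7.4633, e^0.71=2.034, e^2.68=14.5851
Sum = 29.5532
Softmax = [0.1834, 0.0017, 0.2525, 0.0688, 0.4935]
p[0] = 5.4195/29.5532 = 0.1834

0.1834


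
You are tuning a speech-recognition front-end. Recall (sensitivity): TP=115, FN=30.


Recall = TP/(TP+FN)
= 115/(115+30)
= 115/145 = 79.31%

79.31%


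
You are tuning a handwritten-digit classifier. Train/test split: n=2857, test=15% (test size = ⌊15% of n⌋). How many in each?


Test = ⌊2857·15/100⌋ = 428
Train = 2857 - 428 = 2429

Train: 2429, Test: 428


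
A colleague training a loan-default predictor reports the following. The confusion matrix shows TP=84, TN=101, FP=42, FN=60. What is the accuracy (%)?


Accuracy = (TP+TN)/(TP+TN+FP+FN)
= (84+101)/(287)
= 185/287 = 64.46%

64.46%


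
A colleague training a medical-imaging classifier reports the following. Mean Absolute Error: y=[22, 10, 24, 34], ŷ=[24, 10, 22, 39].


Absolute errors: |22-24|=2, |10-10|=0, |24-22|=2, |34-39|=5
Sum = 9
MAE = 9/4 = 9/4

9/4
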